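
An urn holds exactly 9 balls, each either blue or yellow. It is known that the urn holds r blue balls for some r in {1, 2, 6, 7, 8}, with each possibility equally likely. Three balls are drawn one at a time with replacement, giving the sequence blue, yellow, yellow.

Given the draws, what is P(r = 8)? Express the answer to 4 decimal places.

The likelihood of the observed sequence under each hypothesis: P(data | r = 1) = (1/9)(8/9)(8/9) = 0.087791; P(data | r = 2) = (2/9)(7/9)(7/9) = 0.13443; P(data | r = 6) = (6/9)(3/9)(3/9) = 0.074074; P(data | r = 7) = (7/9)(2/9)(2/9) = 0.038409; P(data | r = 8) = (8/9)(1/9)(1/9) = 0.010974.
Weighting by the prior gives 1/5 · 0.087791 = 0.017558, 1/5 · 0.13443 = 0.026886, 1/5 · 0.074074 = 0.014815, 1/5 · 0.038409 = 0.0076818, 1/5 · 0.010974 = 0.0021948; these sum to 0.069136.
Hence P(r = 8 | data) = (0.0021948) / (0.069136) = 0.031746.

0.0317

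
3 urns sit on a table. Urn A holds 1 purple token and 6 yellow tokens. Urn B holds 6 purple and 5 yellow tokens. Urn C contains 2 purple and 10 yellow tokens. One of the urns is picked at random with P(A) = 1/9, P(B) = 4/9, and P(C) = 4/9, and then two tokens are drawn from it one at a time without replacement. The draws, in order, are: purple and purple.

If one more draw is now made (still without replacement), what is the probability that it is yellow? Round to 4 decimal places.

The likelihood of the observed sequence under each hypothesis: P(data | urn A) = (1/7)(0/6) = 0; P(data | urn B) = (6/11)(5/10) = 3/11; P(data | urn C) = (2/12)(1/11) = 1/66.
Weighting by the prior gives 1/9 · 0 = 0, 4/9 · 3/11 = 4/33, 4/9 · 1/66 = 2/297; summing to 38/297.
The posterior is then P(urn A | data) = 0, P(urn B | data) = 18/19, P(urn C | data) = 1/19.
The predictive probability is P(yellow next | data) = (5/9)(18/19) + (1)(1/19) = 11/19.

0.5789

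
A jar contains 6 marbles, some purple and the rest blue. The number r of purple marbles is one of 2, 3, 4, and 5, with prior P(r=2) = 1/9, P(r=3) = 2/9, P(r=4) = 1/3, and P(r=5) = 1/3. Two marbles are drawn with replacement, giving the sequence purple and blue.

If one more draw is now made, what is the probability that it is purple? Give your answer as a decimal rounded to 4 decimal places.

Compute the likelihood of the observed sequence for each case: P(data | r = 2) = (2/6)(4/6) = 2/9; P(data | r = 3) = (3/6)(3/6) = 1/4; P(data | r = 4) = (4/6)(2/6) = 2/9; P(data | r = 5) = (5/6)(1/6) = 5/36.
Multiplying each by its prior: 1/9 · 2/9 = 2/81, 2/9 · 1/4 = 1/18, 1/3 · 2/9 = 2/27, 1/3 · 5/36 = 5/108; summing to 65/324.
Dividing through by the total gives posterior P(r = 2 | data) = 8/65, P(r = 3 | data) = 18/65, P(r = 4 | data) = 24/65, P(r = 5 | data) = 3/13.
The predictive probability is P(purple next | data) = (1/3)(8/65) + (1/2)(18/65) + (2/3)(24/65) + (5/6)(3/13) = 241/390.

0.6179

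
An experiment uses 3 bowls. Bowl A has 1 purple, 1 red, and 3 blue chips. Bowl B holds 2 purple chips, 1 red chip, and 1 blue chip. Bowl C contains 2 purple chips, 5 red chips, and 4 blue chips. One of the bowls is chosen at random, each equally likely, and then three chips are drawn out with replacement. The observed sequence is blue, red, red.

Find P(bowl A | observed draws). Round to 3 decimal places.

0.209

The likelihood of the observed sequence under each hypothesis: P(data | bowl A) = (3/5)(1/5)(1/5) = 0.024; P(data | bowl B) = (1/4)(1/4)(1/4) = 0.015625; P(data | bowl C) = (4/11)(5/11)(5/11) = 0.075131.
The prior-weighted likelihoods are 1/3 · 0.024 = 0.008, 1/3 · 0.015625 = 0.0052083, 1/3 · 0.075131 = 0.025044; these sum to 0.038252.
Therefore the posterior P(bowl A | data) = (0.008) / (0.038252) = 0.20914.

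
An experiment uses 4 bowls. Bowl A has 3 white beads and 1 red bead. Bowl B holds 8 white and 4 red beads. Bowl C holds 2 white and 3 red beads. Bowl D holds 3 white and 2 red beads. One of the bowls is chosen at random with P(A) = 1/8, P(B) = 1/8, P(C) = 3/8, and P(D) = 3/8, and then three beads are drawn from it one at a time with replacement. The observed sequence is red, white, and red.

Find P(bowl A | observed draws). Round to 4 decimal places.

0.0557

The likelihood of the observed sequence under each hypothesis: P(data | bowl A) = (1/4)(3/4)(1/4) = 0.046875; P(data | bowl B) = (4/12)(8/12)(4/12) = 0.074074; P(data | bowl C) = (3/5)(2/5)(3/5) = 0.144; P(data | bowl D) = (2/5)(3/5)(2/5) = 0.096.
Weighting by the prior gives 1/8 · 0.046875 = 0.0058594, 1/8 · 0.074074 = 0.0092593, 3/8 · 0.144 = 0.054, 3/8 · 0.096 = 0.036; summing to 0.10512.
Therefore the posterior P(bowl A | data) = (0.0058594) / (0.10512) = 0.055741.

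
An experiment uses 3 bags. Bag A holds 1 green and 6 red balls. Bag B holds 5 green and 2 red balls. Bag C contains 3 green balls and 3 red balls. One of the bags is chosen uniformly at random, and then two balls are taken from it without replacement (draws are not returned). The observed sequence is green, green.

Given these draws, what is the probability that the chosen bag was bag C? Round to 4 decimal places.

0.2958

Compute the likelihood of the observed sequence for each case: P(data | bag A) = (1/7)(0/6) = 0; P(data | bag B) = (5/7)(4/6) = 10/21; P(data | bag C) = (3/6)(2/5) = 1/5.
The prior-weighted likelihoods are 1/3 · 0 = 0, 1/3 · 10/21 = 10/63, 1/3 · 1/5 = 1/15; these sum to 71/315.
Hence P(bag C | data) = (1/15) / (71/315) = 21/71.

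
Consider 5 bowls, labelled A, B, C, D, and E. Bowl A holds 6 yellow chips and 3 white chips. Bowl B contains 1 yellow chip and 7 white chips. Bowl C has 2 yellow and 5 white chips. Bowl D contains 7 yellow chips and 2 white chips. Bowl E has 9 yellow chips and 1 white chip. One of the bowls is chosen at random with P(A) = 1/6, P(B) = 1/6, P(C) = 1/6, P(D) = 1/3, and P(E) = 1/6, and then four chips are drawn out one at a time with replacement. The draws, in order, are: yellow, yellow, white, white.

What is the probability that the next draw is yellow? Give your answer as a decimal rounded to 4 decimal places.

0.5858

The likelihood of the observed sequence under each hypothesis: P(data | bowl A) = (6/9)(6/9)(3/9)(3/9) = 0.049383; P(data | bowl B) = (1/8)(1/8)(7/8)(7/8) = 0.011963; P(data | bowl C) = (2/7)(2/7)(5/7)(5/7) = 0.041649; P(data | bowl D) = (7/9)(7/9)(2/9)(2/9) = 0.029873; P(data | bowl E) = (9/10)(9/10)(1/10)(1/10) = 0.0081.
Multiplying each by its prior: 1/6 · 0.049383 = 0.0082305, 1/6 · 0.011963 = 0.0019938, 1/6 · 0.041649 = 0.0069416, 1/3 · 0.029873 = 0.0099578, 1/6 · 0.0081 = 0.00135; these sum to 0.028474.
Dividing through by the total gives posterior P(bowl A | data) = 0.28906, P(bowl B | data) = 0.070023, P(bowl C | data) = 0.24379, P(bowl D | data) = 0.34972, P(bowl E | data) = 0.047412.
So P(yellow next | data) = Σ P(yellow next | H) P(H | data) = (2/3)(0.28906) + (1/8)(0.070023) + (2/7)(0.24379) + (7/9)(0.34972) + (9/10)(0.047412) = 0.58579.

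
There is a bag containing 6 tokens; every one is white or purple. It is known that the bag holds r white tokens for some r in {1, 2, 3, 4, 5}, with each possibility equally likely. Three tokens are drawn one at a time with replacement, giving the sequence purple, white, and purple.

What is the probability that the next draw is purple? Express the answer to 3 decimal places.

Under each hypothesis, the probability of the observed sequence is: P(data | r = 1) = (5/6)(1/6)(5/6) = 25/216; P(data | r = 2) = (4/6)(2/6)(4/6) = 4/27; P(data | r = 3) = (3/6)(3/6)(3/6) = 1/8; P(data | r = 4) = (2/6)(4/6)(2/6) = 2/27; P(data | r = 5) = (1/6)(5/6)(1/6) = 5/216.
Multiplying each by its prior: 1/5 · 25/216 = 5/216, 1/5 · 4/27 = 4/135, 1/5 · 1/8 = 1/40, 1/5 · 2/27 = 2/135, 1/5 · 5/216 = 1/216; summing to 7/72.
Normalising, the posterior is P(r = 1 | data) = 5/21, P(r = 2 | data) = 32/105, P(r = 3 | data) = 9/35, P(r = 4 | data) = 16/105, P(r = 5 | data) = 1/21.
The predictive probability is P(purple next | data) = (5/6)(5/21) + (2/3)(32/105) + (1/2)(9/35) + (1/3)(16/105) + (1/6)(1/21) = 53/90.

0.589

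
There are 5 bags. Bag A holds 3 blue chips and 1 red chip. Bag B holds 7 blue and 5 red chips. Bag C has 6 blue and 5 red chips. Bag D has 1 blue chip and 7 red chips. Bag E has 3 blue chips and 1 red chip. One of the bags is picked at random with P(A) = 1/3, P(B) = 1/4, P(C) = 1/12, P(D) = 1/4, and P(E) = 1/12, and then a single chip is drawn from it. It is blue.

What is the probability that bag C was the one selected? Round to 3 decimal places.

0.085

For each hypothesis, P(data | H) works out to: P(data | bag A) = (3/4) = 0.75; P(data | bag B) = (7/12) = 0.58333; P(data | bag C) = (6/11) = 0.54545; P(data | bag D) = (1/8) = 0.125; P(data | bag E) = (3/4) = 0.75.
Weighting by the prior gives 1/3 · 0.75 = 0.25, 1/4 · 0.58333 = 0.14583, 1/12 · 0.54545 = 0.045455, 1/4 · 0.125 = 0.03125, 1/12 · 0.75 = 0.0625; these sum to 0.53504.
By Bayes' rule, P(bag C | data) = (0.045455) / (0.53504) = 0.084956.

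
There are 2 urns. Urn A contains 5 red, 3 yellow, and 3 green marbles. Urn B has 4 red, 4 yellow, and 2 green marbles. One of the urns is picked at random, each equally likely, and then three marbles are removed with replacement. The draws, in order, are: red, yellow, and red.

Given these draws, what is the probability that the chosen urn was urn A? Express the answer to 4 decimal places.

0.4682

Under each hypothesis, the probability of the observed sequence is: P(data | urn A) = (5/11)(3/11)(5/11) = 0.056349; P(data | urn B) = (4/10)(4/10)(4/10) = 0.064.
The prior-weighted likelihoods are 1/2 · 0.056349 = 0.028174, 1/2 · 0.064 = 0.032; with total 0.060174.
By Bayes' rule, P(urn A | data) = (0.028174) / (0.060174) = 0.46821.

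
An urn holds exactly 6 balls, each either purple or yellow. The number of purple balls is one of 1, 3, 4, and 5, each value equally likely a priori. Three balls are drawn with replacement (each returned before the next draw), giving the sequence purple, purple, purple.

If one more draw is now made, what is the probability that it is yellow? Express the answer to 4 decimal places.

For each hypothesis, P(data | H) works out to: P(data | r = 1) = (1/6)(1/6)(1/6) = 1/216; P(data | r = 3) = (3/6)(3/6)(3/6) = 1/8; P(data | r = 4) = (4/6)(4/6)(4/6) = 8/27; P(data | r = 5) = (5/6)(5/6)(5/6) = 125/216.
Multiplying each by its prior: 1/4 · 1/216 = 1/864, 1/4 · 1/8 = 1/32, 1/4 · 8/27 = 2/27, 1/4 · 125/216 = 125/864; these sum to 217/864.
Dividing through by the total gives posterior P(r = 1 | data) = 1/217, P(r = 3 | data) = 27/217, P(r = 4 | data) = 64/217, P(r = 5 | data) = 125/217.
So P(yellow next | data) = Σ P(yellow next | H) P(H | data) = (5/6)(1/217) + (1/2)(27/217) + (1/3)(64/217) + (1/6)(125/217) = 113/434.

0.2604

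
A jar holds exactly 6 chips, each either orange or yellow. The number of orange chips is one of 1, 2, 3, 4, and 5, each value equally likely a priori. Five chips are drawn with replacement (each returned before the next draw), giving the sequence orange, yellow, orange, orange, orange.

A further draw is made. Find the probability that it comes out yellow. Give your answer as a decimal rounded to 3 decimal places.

0.306

Compute the likelihood of the observed sequence for each case: P(data | r = 1) = (1/6)(5/6)(1/6)(1/6)(1/6) = 0.000643; P(data | r = 2) = (2/6)(4/6)(2/6)(2/6)(2/6) = 0.0082305; P(data | r = 3) = (3/6)(3/6)(3/6)(3/6)(3/6) = 0.03125; P(data | r = 4) = (4/6)(2/6)(4/6)(4/6)(4/6) = 0.065844; P(data | r = 5) = (5/6)(1/6)(5/6)(5/6)(5/6) = 0.080376.
The prior-weighted likelihoods are 1/5 · 0.000643 = 0.0001286, 1/5 · 0.0082305 = 0.0016461, 1/5 · 0.03125 = 0.00625, 1/5 · 0.065844 = 0.013169, 1/5 · 0.080376 = 0.016075; with total 0.037269.
Normalising, the posterior is P(r = 1 | data) = 0.0034507, P(r = 2 | data) = 0.044168, P(r = 3 | data) = 0.1677, P(r = 4 | data) = 0.35335, P(r = 5 | data) = 0.43133.
Averaging over the posterior, P(yellow next | data) = (5/6)(0.0034507) + (2/3)(0.044168) + (1/2)(0.1677) + (1/3)(0.35335) + (1/6)(0.43133) = 0.30584.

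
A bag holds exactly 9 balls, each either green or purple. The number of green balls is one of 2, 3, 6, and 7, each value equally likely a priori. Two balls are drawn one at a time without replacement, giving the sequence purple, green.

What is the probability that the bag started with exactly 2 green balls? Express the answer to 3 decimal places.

Under each hypothesis, the probability of the observed sequence is: P(data | r = 2) = (7/9)(2/8) = 7/36; P(data | r = 3) = (6/9)(3/8) = 1/4; P(data | r = 6) = (3/9)(6/8) = 1/4; P(data | r = 7) = (2/9)(7/8) = 7/36.
Weighting by the prior gives 1/4 · 7/36 = 7/144, 1/4 · 1/4 = 1/16, 1/4 · 1/4 = 1/16, 1/4 · 7/36 = 7/144; with total 2/9.
Therefore the posterior P(r = 2 | data) = (7/144) / (2/9) = 7/32.

0.219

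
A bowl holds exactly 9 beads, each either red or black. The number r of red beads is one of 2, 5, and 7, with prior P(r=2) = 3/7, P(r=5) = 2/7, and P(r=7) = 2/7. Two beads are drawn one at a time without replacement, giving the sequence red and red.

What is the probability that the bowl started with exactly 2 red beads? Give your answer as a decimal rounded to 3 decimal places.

The likelihood of the observed sequence under each hypothesis: P(data | r = 2) = (2/9)(1/8) = 1/36; P(data | r = 5) = (5/9)(4/8) = 5/18; P(data | r = 7) = (7/9)(6/8) = 7/12.
Weighting by the prior gives 3/7 · 1/36 = 1/84, 2/7 · 5/18 = 5/63, 2/7 · 7/12 = 1/6; with total 65/252.
Therefore the posterior P(r = 2 | data) = (1/84) / (65/252) = 3/65.

0.046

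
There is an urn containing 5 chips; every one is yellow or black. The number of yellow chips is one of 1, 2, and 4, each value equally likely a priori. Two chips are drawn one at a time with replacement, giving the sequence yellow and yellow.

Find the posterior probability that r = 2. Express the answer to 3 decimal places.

Compute the likelihood of the observed sequence for each case: P(data | r = 1) = (1/5)(1/5) = 1/25; P(data | r = 2) = (2/5)(2/5) = 4/25; P(data | r = 4) = (4/5)(4/5) = 16/25.
Weighting by the prior gives 1/3 · 1/25 = 1/75, 1/3 · 4/25 = 4/75, 1/3 · 16/25 = 16/75; these sum to 7/25.
Hence P(r = 2 | data) = (4/75) / (7/25) = 4/21.

0.190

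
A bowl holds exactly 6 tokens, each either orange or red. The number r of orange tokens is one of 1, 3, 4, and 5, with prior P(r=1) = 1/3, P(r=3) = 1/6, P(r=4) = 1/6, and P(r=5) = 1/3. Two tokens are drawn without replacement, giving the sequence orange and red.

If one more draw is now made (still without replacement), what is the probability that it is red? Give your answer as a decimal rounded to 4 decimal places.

The likelihood of the observed sequence under each hypothesis: P(data | r = 1) = (1/6)(5/5) = 1/6; P(data | r = 3) = (3/6)(3/5) = 3/10; P(data | r = 4) = (4/6)(2/5) = 4/15; P(data | r = 5) = (5/6)(1/5) = 1/6.
Weighting by the prior gives 1/3 · 1/6 = 1/18, 1/6 · 3/10 = 1/20, 1/6 · 4/15 = 2/45, 1/3 · 1/6 = 1/18; with total 37/180.
The posterior is then P(r = 1 | data) = 10/37, P(r = 3 | data) = 9/37, P(r = 4 | data) = 8/37, P(r = 5 | data) = 10/37.
Averaging over the posterior, P(red next | data) = (1)(10/37) + (1/2)(9/37) + (1/4)(8/37) + (0)(10/37) = 33/74.

0.4459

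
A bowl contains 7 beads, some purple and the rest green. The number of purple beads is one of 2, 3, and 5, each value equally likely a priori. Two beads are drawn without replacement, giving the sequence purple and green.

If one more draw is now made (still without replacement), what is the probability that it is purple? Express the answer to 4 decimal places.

For each hypothesis, P(data | H) works out to: P(data | r = 2) = (2/7)(5/6) = 5/21; P(data | r = 3) = (3/7)(4/6) = 2/7; P(data | r = 5) = (5/7)(2/6) = 5/21.
Weighting by the prior gives 1/3 · 5/21 = 5/63, 1/3 · 2/7 = 2/21, 1/3 · 5/21 = 5/63; summing to 16/63.
Dividing through by the total gives posterior P(r = 2 | data) = 5/16, P(r = 3 | data) = 3/8, P(r = 5 | data) = 5/16.
So P(purple next | data) = Σ P(purple next | H) P(H | data) = (1/5)(5/16) + (2/5)(3/8) + (4/5)(5/16) = 37/80.

0.4625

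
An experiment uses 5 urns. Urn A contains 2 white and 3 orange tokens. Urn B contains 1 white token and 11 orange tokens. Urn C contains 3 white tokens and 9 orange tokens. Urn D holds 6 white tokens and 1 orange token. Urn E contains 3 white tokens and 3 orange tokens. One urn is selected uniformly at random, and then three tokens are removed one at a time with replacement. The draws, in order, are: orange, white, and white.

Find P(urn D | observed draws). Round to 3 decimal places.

The likelihood of the observed sequence under each hypothesis: P(data | urn A) = (3/5)(2/5)(2/5) = 0.096; P(data | urn B) = (11/12)(1/12)(1/12) = 0.0063657; P(data | urn C) = (9/12)(3/12)(3/12) = 0.046875; P(data | urn D) = (1/7)(6/7)(6/7) = 0.10496; P(data | urn E) = (3/6)(3/6)(3/6) = 0.125.
The prior-weighted likelihoods are 1/5 · 0.096 = 0.0192, 1/5 · 0.0063657 = 0.0012731, 1/5 · 0.046875 = 0.009375, 1/5 · 0.10496 = 0.020991, 1/5 · 0.125 = 0.025; these sum to 0.075839.
So P(urn D | data) = (0.020991) / (0.075839) = 0.27679.

0.277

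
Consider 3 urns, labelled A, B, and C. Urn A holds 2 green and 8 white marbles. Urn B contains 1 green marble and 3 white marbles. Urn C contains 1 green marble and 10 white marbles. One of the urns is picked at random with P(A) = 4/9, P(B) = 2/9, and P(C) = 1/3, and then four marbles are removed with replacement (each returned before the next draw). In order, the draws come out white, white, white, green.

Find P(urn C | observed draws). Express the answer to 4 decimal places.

Under each hypothesis, the probability of the observed sequence is: P(data | urn A) = (8/10)(8/10)(8/10)(2/10) = 0.1024; P(data | urn B) = (3/4)(3/4)(3/4)(1/4) = 0.10547; P(data | urn C) = (10/11)(10/11)(10/11)(1/11) = 0.068301.
The prior-weighted likelihoods are 4/9 · 0.1024 = 0.045511, 2/9 · 0.10547 = 0.023438, 1/3 · 0.068301 = 0.022767; these sum to 0.091716.
So P(urn C | data) = (0.022767) / (0.091716) = 0.24824.

0.2482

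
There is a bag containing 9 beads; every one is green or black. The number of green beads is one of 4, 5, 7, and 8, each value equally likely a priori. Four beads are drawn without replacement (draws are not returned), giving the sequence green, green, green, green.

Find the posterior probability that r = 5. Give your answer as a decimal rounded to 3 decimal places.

The likelihood of the observed sequence under each hypothesis: P(data | r = 4) = (4/9)(3/8)(2/7)(1/6) = 1/126; P(data | r = 5) = (5/9)(4/8)(3/7)(2/6) = 5/126; P(data | r = 7) = (7/9)(6/8)(5/7)(4/6) = 5/18; P(data | r = 8) = (8/9)(7/8)(6/7)(5/6) = 5/9.
Weighting by the prior gives 1/4 · 1/126 = 1/504, 1/4 · 5/126 = 5/504, 1/4 · 5/18 = 5/72, 1/4 · 5/9 = 5/36; with total 37/168.
Hence P(r = 5 | data) = (5/504) / (37/168) = 5/111.

0.045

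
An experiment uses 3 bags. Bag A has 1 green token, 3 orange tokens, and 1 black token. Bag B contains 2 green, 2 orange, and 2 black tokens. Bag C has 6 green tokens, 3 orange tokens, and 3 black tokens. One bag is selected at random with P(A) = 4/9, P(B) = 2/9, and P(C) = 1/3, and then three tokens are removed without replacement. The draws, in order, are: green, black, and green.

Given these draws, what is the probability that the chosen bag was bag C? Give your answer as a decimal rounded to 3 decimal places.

0.754

Under each hypothesis, the probability of the observed sequence is: P(data | bag A) = (1/5)(1/4)(0/3) = 0; P(data | bag B) = (2/6)(2/5)(1/4) = 0.033333; P(data | bag C) = (6/12)(3/11)(5/10) = 0.068182.
Multiplying each by its prior: 4/9 · 0 = 0, 2/9 · 0.033333 = 0.0074074, 1/3 · 0.068182 = 0.022727; these sum to 0.030135.
Hence P(bag C | data) = (0.022727) / (0.030135) = 0.75419.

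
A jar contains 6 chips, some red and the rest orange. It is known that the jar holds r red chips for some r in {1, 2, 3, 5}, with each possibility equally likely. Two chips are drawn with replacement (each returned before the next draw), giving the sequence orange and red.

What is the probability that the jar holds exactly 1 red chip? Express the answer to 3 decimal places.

Under each hypothesis, the probability of the observed sequence is: P(data | r = 1) = (5/6)(1/6) = 5/36; P(data | r = 2) = (4/6)(2/6) = 2/9; P(data | r = 3) = (3/6)(3/6) = 1/4; P(data | r = 5) = (1/6)(5/6) = 5/36.
Weighting by the prior gives 1/4 · 5/36 = 5/144, 1/4 · 2/9 = 1/18, 1/4 · 1/4 = 1/16, 1/4 · 5/36 = 5/144; summing to 3/16.
So P(r = 1 | data) = (5/144) / (3/16) = 5/27.

0.185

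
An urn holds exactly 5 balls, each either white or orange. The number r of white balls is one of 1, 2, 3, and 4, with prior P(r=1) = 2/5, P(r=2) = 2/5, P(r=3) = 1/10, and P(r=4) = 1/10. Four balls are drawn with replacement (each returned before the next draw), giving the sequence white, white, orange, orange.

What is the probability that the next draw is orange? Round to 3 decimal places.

The likelihood of the observed sequence under each hypothesis: P(data | r = 1) = (1/5)(1/5)(4/5)(4/5) = 0.0256; P(data | r = 2) = (2/5)(2/5)(3/5)(3/5) = 0.0576; P(data | r = 3) = (3/5)(3/5)(2/5)(2/5) = 0.0576; P(data | r = 4) = (4/5)(4/5)(1/5)(1/5) = 0.0256.
Multiplying each by its prior: 2/5 · 0.0256 = 0.01024, 2/5 · 0.0576 = 0.02304, 1/10 · 0.0576 = 0.00576, 1/10 · 0.0256 = 0.00256; summing to 0.0416.
The posterior is then P(r = 1 | data) = 0.24615, P(r = 2 | data) = 0.55385, P(r = 3 | data) = 0.13846, P(r = 4 | data) = 0.061538.
Averaging over the posterior, P(orange next | data) = (4/5)(0.24615) + (3/5)(0.55385) + (2/5)(0.13846) + (1/5)(0.061538) = 0.59692.

0.597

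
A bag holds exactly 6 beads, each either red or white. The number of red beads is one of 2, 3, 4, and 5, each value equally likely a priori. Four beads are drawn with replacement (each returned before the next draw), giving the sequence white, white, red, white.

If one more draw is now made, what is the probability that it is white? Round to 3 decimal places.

0.558

The likelihood of the observed sequence under each hypothesis: P(data | r = 2) = (4/6)(4/6)(2/6)(4/6) = 0.098765; P(data | r = 3) = (3/6)(3/6)(3/6)(3/6) = 0.0625; P(data | r = 4) = (2/6)(2/6)(4/6)(2/6) = 0.024691; P(data | r = 5) = (1/6)(1/6)(5/6)(1/6) = 0.003858.
Weighting by the prior gives 1/4 · 0.098765 = 0.024691, 1/4 · 0.0625 = 0.015625, 1/4 · 0.024691 = 0.0061728, 1/4 · 0.003858 = 0.00096451; with total 0.047454.
Dividing through by the total gives posterior P(r = 2 | data) = 0.52033, P(r = 3 | data) = 0.32927, P(r = 4 | data) = 0.13008, P(r = 5 | data) = 0.020325.
The predictive probability is P(white next | data) = (2/3)(0.52033) + (1/2)(0.32927) + (1/3)(0.13008) + (1/6)(0.020325) = 0.55827.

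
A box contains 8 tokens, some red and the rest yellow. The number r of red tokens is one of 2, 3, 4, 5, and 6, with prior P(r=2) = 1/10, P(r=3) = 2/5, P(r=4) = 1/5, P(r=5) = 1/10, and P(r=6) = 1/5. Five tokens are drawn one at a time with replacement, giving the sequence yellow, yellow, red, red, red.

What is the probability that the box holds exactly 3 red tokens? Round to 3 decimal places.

For each hypothesis, P(data | H) works out to: P(data | r = 2) = (6/8)(6/8)(2/8)(2/8)(2/8) = 0.0087891; P(data | r = 3) = (5/8)(5/8)(3/8)(3/8)(3/8) = 0.020599; P(data | r = 4) = (4/8)(4/8)(4/8)(4/8)(4/8) = 0.03125; P(data | r = 5) = (3/8)(3/8)(5/8)(5/8)(5/8) = 0.034332; P(data | r = 6) = (2/8)(2/8)(6/8)(6/8)(6/8) = 0.026367.
Weighting by the prior gives 1/10 · 0.0087891 = 0.00087891, 2/5 · 0.020599 = 0.0082397, 1/5 · 0.03125 = 0.00625, 1/10 · 0.034332 = 0.0034332, 1/5 · 0.026367 = 0.0052734; summing to 0.024075.
Therefore the posterior P(r = 3 | data) = (0.0082397) / (0.024075) = 0.34225.

0.342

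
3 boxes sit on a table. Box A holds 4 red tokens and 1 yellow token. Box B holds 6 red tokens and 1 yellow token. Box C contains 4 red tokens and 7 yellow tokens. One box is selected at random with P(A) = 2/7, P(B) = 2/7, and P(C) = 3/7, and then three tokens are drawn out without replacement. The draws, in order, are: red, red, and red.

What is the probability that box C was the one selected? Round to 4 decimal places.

0.0361

For each hypothesis, P(data | H) works out to: P(data | box A) = (4/5)(3/4)(2/3) = 0.4; P(data | box B) = (6/7)(5/6)(4/5) = 0.57143; P(data | box C) = (4/11)(3/10)(2/9) = 0.024242.
Weighting by the prior gives 2/7 · 0.4 = 0.11429, 2/7 · 0.57143 = 0.16327, 3/7 · 0.024242 = 0.01039; summing to 0.28794.
By Bayes' rule, P(box C | data) = (0.01039) / (0.28794) = 0.036082.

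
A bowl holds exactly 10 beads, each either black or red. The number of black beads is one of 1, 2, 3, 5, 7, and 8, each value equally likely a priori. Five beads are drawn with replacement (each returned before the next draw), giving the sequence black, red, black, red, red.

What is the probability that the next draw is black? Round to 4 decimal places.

Compute the likelihood of the observed sequence for each case: P(data | r = 1) = (1/10)(9/10)(1/10)(9/10)(9/10) = 0.00729; P(data | r = 2) = (2/10)(8/10)(2/10)(8/10)(8/10) = 0.02048; P(data | r = 3) = (3/10)(7/10)(3/10)(7/10)(7/10) = 0.03087; P(data | r = 5) = (5/10)(5/10)(5/10)(5/10)(5/10) = 0.03125; P(data | r = 7) = (7/10)(3/10)(7/10)(3/10)(3/10) = 0.01323; P(data | r = 8) = (8/10)(2/10)(8/10)(2/10)(2/10) = 0.00512.
Weighting by the prior gives 1/6 · 0.00729 = 0.001215, 1/6 · 0.02048 = 0.0034133, 1/6 · 0.03087 = 0.005145, 1/6 · 0.03125 = 0.0052083, 1/6 · 0.01323 = 0.002205, 1/6 · 0.00512 = 0.00085333; with total 0.01804.
Normalising, the posterior is P(r = 1 | data) = 0.06735, P(r = 2 | data) = 0.18921, P(r = 3 | data) = 0.2852, P(r = 5 | data) = 0.28871, P(r = 7 | data) = 0.12223, P(r = 8 | data) = 0.047302.
Averaging over the posterior, P(black next | data) = (1/10)(0.06735) + (1/5)(0.18921) + (3/10)(0.2852) + (1/2)(0.28871) + (7/10)(0.12223) + (4/5)(0.047302) = 0.39789.

0.3979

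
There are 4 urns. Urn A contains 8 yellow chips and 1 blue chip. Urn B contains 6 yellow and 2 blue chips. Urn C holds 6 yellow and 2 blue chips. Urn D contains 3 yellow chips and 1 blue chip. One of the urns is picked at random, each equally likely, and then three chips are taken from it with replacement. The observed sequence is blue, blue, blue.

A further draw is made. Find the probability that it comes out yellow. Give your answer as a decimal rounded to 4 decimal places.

Under each hypothesis, the probability of the observed sequence is: P(data | urn A) = (1/9)(1/9)(1/9) = 0.0013717; P(data | urn B) = (2/8)(2/8)(2/8) = 0.015625; P(data | urn C) = (2/8)(2/8)(2/8) = 0.015625; P(data | urn D) = (1/4)(1/4)(1/4) = 0.015625.
Weighting by the prior gives 1/4 · 0.0013717 = 0.00034294, 1/4 · 0.015625 = 0.0039062, 1/4 · 0.015625 = 0.0039062, 1/4 · 0.015625 = 0.0039062; these sum to 0.012062.
The posterior is then P(urn A | data) = 0.028432, P(urn B | data) = 0.32386, P(urn C | data) = 0.32386, P(urn D | data) = 0.32386.
So P(yellow next | data) = Σ P(yellow next | H) P(H | data) = (8/9)(0.028432) + (3/4)(0.32386) + (3/4)(0.32386) + (3/4)(0.32386) = 0.75395.

0.7539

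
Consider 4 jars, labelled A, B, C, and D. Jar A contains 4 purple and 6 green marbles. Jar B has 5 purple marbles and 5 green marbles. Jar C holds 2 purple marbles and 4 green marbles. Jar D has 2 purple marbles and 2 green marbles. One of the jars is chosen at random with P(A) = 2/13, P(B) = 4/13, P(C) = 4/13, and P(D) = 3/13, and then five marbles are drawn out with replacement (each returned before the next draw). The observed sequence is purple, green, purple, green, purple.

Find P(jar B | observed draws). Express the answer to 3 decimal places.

0.378

Under each hypothesis, the probability of the observed sequence is: P(data | jar A) = (4/10)(6/10)(4/10)(6/10)(4/10) = 0.02304; P(data | jar B) = (5/10)(5/10)(5/10)(5/10)(5/10) = 0.03125; P(data | jar C) = (2/6)(4/6)(2/6)(4/6)(2/6) = 0.016461; P(data | jar D) = (2/4)(2/4)(2/4)(2/4)(2/4) = 0.03125.
The prior-weighted likelihoods are 2/13 · 0.02304 = 0.0035446, 4/13 · 0.03125 = 0.0096154, 4/13 · 0.016461 = 0.0050649, 3/13 · 0.03125 = 0.0072115; these sum to 0.025436.
Therefore the posterior P(jar B | data) = (0.0096154) / (0.025436) = 0.37802.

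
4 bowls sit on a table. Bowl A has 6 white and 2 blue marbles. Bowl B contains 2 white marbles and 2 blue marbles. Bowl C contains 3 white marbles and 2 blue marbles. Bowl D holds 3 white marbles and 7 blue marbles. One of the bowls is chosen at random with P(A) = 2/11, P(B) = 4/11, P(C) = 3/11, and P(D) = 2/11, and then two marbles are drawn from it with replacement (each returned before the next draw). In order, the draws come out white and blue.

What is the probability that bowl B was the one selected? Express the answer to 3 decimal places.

0.398

Under each hypothesis, the probability of the observed sequence is: P(data | bowl A) = (6/8)(2/8) = 0.1875; P(data | bowl B) = (2/4)(2/4) = 0.25; P(data | bowl C) = (3/5)(2/5) = 0.24; P(data | bowl D) = (3/10)(7/10) = 0.21.
Weighting by the prior gives 2/11 · 0.1875 = 0.034091, 4/11 · 0.25 = 0.090909, 3/11 · 0.24 = 0.065455, 2/11 · 0.21 = 0.038182; with total 0.22864.
By Bayes' rule, P(bowl B | data) = (0.090909) / (0.22864) = 0.39761.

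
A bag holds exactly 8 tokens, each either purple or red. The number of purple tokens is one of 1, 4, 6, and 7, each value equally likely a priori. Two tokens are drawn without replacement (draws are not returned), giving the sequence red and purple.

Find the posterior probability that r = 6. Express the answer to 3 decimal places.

0.286

Under each hypothesis, the probability of the observed sequence is: P(data | r = 1) = (7/8)(1/7) = 1/8; P(data | r = 4) = (4/8)(4/7) = 2/7; P(data | r = 6) = (2/8)(6/7) = 3/14; P(data | r = 7) = (1/8)(7/7) = 1/8.
Multiplying each by its prior: 1/4 · 1/8 = 1/32, 1/4 · 2/7 = 1/14, 1/4 · 3/14 = 3/56, 1/4 · 1/8 = 1/32; summing to 3/16.
Therefore the posterior P(r = 6 | data) = (3/56) / (3/16) = 2/7.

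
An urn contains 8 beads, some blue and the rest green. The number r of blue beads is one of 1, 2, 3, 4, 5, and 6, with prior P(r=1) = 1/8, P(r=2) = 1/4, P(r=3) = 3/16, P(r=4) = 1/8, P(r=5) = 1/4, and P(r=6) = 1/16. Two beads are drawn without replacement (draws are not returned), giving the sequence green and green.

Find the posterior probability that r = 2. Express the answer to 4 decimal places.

Under each hypothesis, the probability of the observed sequence is: P(data | r = 1) = (7/8)(6/7) = 3/4; P(data | r = 2) = (6/8)(5/7) = 15/28; P(data | r = 3) = (5/8)(4/7) = 5/14; P(data | r = 4) = (4/8)(3/7) = 3/14; P(data | r = 5) = (3/8)(2/7) = 3/28; P(data | r = 6) = (2/8)(1/7) = 1/28.
Weighting by the prior gives 1/8 · 3/4 = 3/32, 1/4 · 15/28 = 15/112, 3/16 · 5/14 = 15/224, 1/8 · 3/14 = 3/112, 1/4 · 3/28 = 3/112, 1/16 · 1/28 = 1/448; summing to 157/448.
Therefore the posterior P(r = 2 | data) = (15/112) / (157/448) = 60/157.

0.3822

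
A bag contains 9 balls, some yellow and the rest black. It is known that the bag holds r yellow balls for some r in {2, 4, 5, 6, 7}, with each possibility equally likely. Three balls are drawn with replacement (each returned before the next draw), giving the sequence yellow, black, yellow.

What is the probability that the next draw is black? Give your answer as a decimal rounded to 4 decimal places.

Compute the likelihood of the observed sequence for each case: P(data | r = 2) = (2/9)(7/9)(2/9) = 0.038409; P(data | r = 4) = (4/9)(5/9)(4/9) = 0.10974; P(data | r = 5) = (5/9)(4/9)(5/9) = 0.13717; P(data | r = 6) = (6/9)(3/9)(6/9) = 0.14815; P(data | r = 7) = (7/9)(2/9)(7/9) = 0.13443.
The prior-weighted likelihoods are 1/5 · 0.038409 = 0.0076818, 1/5 · 0.10974 = 0.021948, 1/5 · 0.13717 = 0.027435, 1/5 · 0.14815 = 0.02963, 1/5 · 0.13443 = 0.026886; these sum to 0.11358.
Normalising, the posterior is P(r = 2 | data) = 0.067633, P(r = 4 | data) = 0.19324, P(r = 5 | data) = 0.24155, P(r = 6 | data) = 0.26087, P(r = 7 | data) = 0.23671.
So P(black next | data) = Σ P(black next | H) P(H | data) = (7/9)(0.067633) + (5/9)(0.19324) + (4/9)(0.24155) + (1/3)(0.26087) + (2/9)(0.23671) = 0.40687.

0.4069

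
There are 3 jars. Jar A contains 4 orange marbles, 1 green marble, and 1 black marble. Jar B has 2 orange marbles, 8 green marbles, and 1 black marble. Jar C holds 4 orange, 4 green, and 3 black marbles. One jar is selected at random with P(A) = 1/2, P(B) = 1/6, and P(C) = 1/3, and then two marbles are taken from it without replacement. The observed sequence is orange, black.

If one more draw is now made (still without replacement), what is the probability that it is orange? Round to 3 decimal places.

0.589

For each hypothesis, P(data | H) works out to: P(data | jar A) = (4/6)(1/5) = 2/15; P(data | jar B) = (2/11)(1/10) = 1/55; P(data | jar C) = (4/11)(3/10) = 6/55.
Multiplying each by its prior: 1/2 · 2/15 = 1/15, 1/6 · 1/55 = 1/330, 1/3 · 6/55 = 2/55; with total 7/66.
Dividing through by the total gives posterior P(jar A | data) = 22/35, P(jar B | data) = 1/35, P(jar C | data) = 12/35.
So P(orange next | data) = Σ P(orange next | H) P(H | data) = (3/4)(22/35) + (1/9)(1/35) + (1/3)(12/35) = 53/90.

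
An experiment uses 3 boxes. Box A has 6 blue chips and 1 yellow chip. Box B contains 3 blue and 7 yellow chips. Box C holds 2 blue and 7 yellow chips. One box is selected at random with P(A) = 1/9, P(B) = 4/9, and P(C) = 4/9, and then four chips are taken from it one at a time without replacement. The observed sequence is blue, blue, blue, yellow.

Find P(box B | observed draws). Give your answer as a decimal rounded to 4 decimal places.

0.1892

The likelihood of the observed sequence under each hypothesis: P(data | box A) = (6/7)(5/6)(4/5)(1/4) = 0.14286; P(data | box B) = (3/10)(2/9)(1/8)(7/7) = 0.0083333; P(data | box C) = (2/9)(1/8)(0/7) = 0.
Multiplying each by its prior: 1/9 · 0.14286 = 0.015873, 4/9 · 0.0083333 = 0.0037037, 4/9 · 0 = 0; these sum to 0.019577.
So P(box B | data) = (0.0037037) / (0.019577) = 0.18919.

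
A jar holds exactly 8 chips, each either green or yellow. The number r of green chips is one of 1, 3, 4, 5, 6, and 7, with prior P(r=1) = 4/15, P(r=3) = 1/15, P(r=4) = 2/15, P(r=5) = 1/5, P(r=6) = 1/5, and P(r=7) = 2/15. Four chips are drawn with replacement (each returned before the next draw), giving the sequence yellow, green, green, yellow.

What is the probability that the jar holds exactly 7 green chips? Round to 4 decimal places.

0.0458

Compute the likelihood of the observed sequence for each case: P(data | r = 1) = (7/8)(1/8)(1/8)(7/8) = 0.011963; P(data | r = 3) = (5/8)(3/8)(3/8)(5/8) = 0.054932; P(data | r = 4) = (4/8)(4/8)(4/8)(4/8) = 0.0625; P(data | r = 5) = (3/8)(5/8)(5/8)(3/8) = 0.054932; P(data | r = 6) = (2/8)(6/8)(6/8)(2/8) = 0.035156; P(data | r = 7) = (1/8)(7/8)(7/8)(1/8) = 0.011963.
Weighting by the prior gives 4/15 · 0.011963 = 0.0031901, 1/15 · 0.054932 = 0.0036621, 2/15 · 0.0625 = 0.0083333, 1/5 · 0.054932 = 0.010986, 1/5 · 0.035156 = 0.0070313, 2/15 · 0.011963 = 0.0015951; with total 0.034798.
By Bayes' rule, P(r = 7 | data) = (0.0015951) / (0.034798) = 0.045837.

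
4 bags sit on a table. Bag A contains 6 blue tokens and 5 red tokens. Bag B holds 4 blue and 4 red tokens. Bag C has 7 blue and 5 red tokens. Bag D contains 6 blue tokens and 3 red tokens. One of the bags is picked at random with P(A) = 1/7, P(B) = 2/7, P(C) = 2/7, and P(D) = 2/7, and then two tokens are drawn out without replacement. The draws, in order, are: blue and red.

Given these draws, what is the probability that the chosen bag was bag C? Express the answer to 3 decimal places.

For each hypothesis, P(data | H) works out to: P(data | bag A) = (6/11)(5/10) = 0.27273; P(data | bag B) = (4/8)(4/7) = 0.28571; P(data | bag C) = (7/12)(5/11) = 0.26515; P(data | bag D) = (6/9)(3/8) = 0.25.
Multiplying each by its prior: 1/7 · 0.27273 = 0.038961, 2/7 · 0.28571 = 0.081633, 2/7 · 0.26515 = 0.075758, 2/7 · 0.25 = 0.071429; these sum to 0.26778.
Hence P(bag C | data) = (0.075758) / (0.26778) = 0.28291.

0.283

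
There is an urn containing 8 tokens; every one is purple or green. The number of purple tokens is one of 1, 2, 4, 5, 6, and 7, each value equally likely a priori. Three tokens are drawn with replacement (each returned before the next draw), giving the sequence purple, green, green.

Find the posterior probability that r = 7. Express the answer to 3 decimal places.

The likelihood of the observed sequence under each hypothesis: P(data | r = 1) = (1/8)(7/8)(7/8) = 0.095703; P(data | r = 2) = (2/8)(6/8)(6/8) = 0.14062; P(data | r = 4) = (4/8)(4/8)(4/8) = 0.125; P(data | r = 5) = (5/8)(3/8)(3/8) = 0.087891; P(data | r = 6) = (6/8)(2/8)(2/8) = 0.046875; P(data | r = 7) = (7/8)(1/8)(1/8) = 0.013672.
Multiplying each by its prior: 1/6 · 0.095703 = 0.015951, 1/6 · 0.14062 = 0.023438, 1/6 · 0.125 = 0.020833, 1/6 · 0.087891 = 0.014648, 1/6 · 0.046875 = 0.0078125, 1/6 · 0.013672 = 0.0022786; these sum to 0.084961.
Hence P(r = 7 | data) = (0.0022786) / (0.084961) = 0.02682.

0.027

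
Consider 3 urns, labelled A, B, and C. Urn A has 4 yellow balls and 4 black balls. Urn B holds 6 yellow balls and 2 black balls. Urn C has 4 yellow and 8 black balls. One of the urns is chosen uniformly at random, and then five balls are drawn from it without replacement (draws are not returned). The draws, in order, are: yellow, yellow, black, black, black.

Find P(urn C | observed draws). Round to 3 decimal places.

The likelihood of the observed sequence under each hypothesis: P(data | urn A) = (4/8)(3/7)(4/6)(3/5)(2/4) = 0.042857; P(data | urn B) = (6/8)(5/7)(2/6)(1/5)(0/4) = 0; P(data | urn C) = (4/12)(3/11)(8/10)(7/9)(6/8) = 0.042424.
Multiplying each by its prior: 1/3 · 0.042857 = 0.014286, 1/3 · 0 = 0, 1/3 · 0.042424 = 0.014141; with total 0.028427.
So P(urn C | data) = (0.014141) / (0.028427) = 0.49746.

0.497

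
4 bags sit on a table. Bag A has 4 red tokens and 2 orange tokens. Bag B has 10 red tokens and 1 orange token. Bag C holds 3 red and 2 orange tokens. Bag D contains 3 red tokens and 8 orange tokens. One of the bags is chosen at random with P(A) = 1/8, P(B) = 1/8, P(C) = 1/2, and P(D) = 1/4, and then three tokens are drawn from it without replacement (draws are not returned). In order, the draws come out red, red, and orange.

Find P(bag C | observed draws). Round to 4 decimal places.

0.6735

Compute the likelihood of the observed sequence for each case: P(data | bag A) = (4/6)(3/5)(2/4) = 1/5; P(data | bag B) = (10/11)(9/10)(1/9) = 1/11; P(data | bag C) = (3/5)(2/4)(2/3) = 1/5; P(data | bag D) = (3/11)(2/10)(8/9) = 8/165.
Multiplying each by its prior: 1/8 · 1/5 = 1/40, 1/8 · 1/11 = 1/88, 1/2 · 1/5 = 1/10, 1/4 · 8/165 = 2/165; with total 49/330.
Therefore the posterior P(bag C | data) = (1/10) / (49/330) = 33/49.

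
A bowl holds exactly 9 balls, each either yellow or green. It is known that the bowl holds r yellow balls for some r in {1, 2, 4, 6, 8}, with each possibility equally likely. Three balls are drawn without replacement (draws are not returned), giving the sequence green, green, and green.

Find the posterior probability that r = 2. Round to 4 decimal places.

Compute the likelihood of the observed sequence for each case: P(data | r = 1) = (8/9)(7/8)(6/7) = 2/3; P(data | r = 2) = (7/9)(6/8)(5/7) = 5/12; P(data | r = 4) = (5/9)(4/8)(3/7) = 5/42; P(data | r = 6) = (3/9)(2/8)(1/7) = 1/84; P(data | r = 8) = (1/9)(0/8) = 0.
Multiplying each by its prior: 1/5 · 2/3 = 2/15, 1/5 · 5/12 = 1/12, 1/5 · 5/42 = 1/42, 1/5 · 1/84 = 1/420, 1/5 · 0 = 0; summing to 17/70.
Therefore the posterior P(r = 2 | data) = (1/12) / (17/70) = 35/102.

0.3431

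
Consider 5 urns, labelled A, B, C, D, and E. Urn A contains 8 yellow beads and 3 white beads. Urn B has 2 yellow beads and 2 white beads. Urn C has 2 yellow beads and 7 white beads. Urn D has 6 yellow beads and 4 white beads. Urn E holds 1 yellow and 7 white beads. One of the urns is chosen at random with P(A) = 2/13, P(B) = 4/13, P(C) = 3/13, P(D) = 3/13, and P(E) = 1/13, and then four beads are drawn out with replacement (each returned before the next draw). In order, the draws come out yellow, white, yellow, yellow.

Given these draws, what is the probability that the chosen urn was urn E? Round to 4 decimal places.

The likelihood of the observed sequence under each hypothesis: P(data | urn A) = (8/11)(3/11)(8/11)(8/11) = 0.10491; P(data | urn B) = (2/4)(2/4)(2/4)(2/4) = 0.0625; P(data | urn C) = (2/9)(7/9)(2/9)(2/9) = 0.0085353; P(data | urn D) = (6/10)(4/10)(6/10)(6/10) = 0.0864; P(data | urn E) = (1/8)(7/8)(1/8)(1/8) = 0.001709.
Weighting by the prior gives 2/13 · 0.10491 = 0.01614, 4/13 · 0.0625 = 0.019231, 3/13 · 0.0085353 = 0.0019697, 3/13 · 0.0864 = 0.019938, 1/13 · 0.001709 = 0.00013146; these sum to 0.057411.
So P(urn E | data) = (0.00013146) / (0.057411) = 0.0022898.

0.0023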